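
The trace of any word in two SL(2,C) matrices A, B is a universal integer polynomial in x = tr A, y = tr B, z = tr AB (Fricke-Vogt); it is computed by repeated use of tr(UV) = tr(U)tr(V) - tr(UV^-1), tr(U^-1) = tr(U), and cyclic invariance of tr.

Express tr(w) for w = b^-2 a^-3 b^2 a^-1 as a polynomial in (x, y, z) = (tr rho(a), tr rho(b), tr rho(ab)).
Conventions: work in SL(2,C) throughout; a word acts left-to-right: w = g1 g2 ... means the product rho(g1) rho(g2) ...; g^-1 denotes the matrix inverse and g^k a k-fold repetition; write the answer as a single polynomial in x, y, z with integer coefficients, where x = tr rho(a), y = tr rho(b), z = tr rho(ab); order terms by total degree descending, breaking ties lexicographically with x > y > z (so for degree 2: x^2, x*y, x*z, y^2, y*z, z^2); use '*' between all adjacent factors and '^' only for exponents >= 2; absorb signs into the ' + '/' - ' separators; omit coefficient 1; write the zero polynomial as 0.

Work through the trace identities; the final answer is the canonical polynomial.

apply: trace(b a^-1) = trace(b) * trace(a) - trace(b a) = x*y - z
trace(a^-1 b a^-1) = trace(b a^-1) * trace(a) - trace(b) = x^2*y - x*z - y
use: trace(a^-3 b) = trace(a^-1 b a^-1) * trace(a) - trace(a^-1 b) = x^3*y - x^2*z - 2*x*y + z
trace(b^2 a) = trace(b) * trace(a b) - trace(a) = y*z - x
trace(b^2) = trace(b) * trace(b) - trace(1) = y^2 - 2
apply: trace(a b^2 a) = trace(a) * trace(b^2 a) - trace(b^2) = x*y*z - x^2 - y^2 + 2
apply: trace(a b a b) = trace(a b) * trace(a b) - trace(1) = z^2 - 2
use: trace(a b a) = trace(a) * trace(b a) - trace(b) = x*z - y
trace(a b^2 a b) = trace(b) * trace(a b a b) - trace(a b a) = y*z^2 - x*z - y
apply: trace(b^2 a b^-1 a) = trace(a b^2 a) * trace(b) - trace(a b^2 a b) = x*y^2*z - x^2*y - y^3 - y*z^2 + x*z + 3*y
trace(b^2 a b^-1 a^-1) = trace(b^2 a b^-1) * trace(a) - trace(b^2 a b^-1 a) = -x*y^2*z + x^2*y + y^3 + y*z^2 - 3*y
trace(a^-2 b^2 a b^-1) = trace(b^2 a b^-1 a^-1) * trace(a) - trace(b^2 a b^-1) = -x^2*y^2*z + x^3*y + x*y^3 + x*y*z^2 - 3*x*y - z
apply: trace(b^-1 a^-3 b^2 a) = trace(a^-2 b^2 a b^-1) * trace(a) - trace(a^-2 b^2 a b^-1 a) = -x^3*y^2*z + x^4*y + x^2*y^3 + x^2*y*z^2 + x*y^2*z - 4*x^2*y - y^3 - y*z^2 - x*z + 3*y
use: trace(a^-3 b^2 a^-1 b^-1) = trace(b^-1 a^-3 b^2) * trace(a) - trace(b^-1 a^-3 b^2 a) = x^3*y^2*z - x^2*y^3 - x^2*y*z^2 - x^3*z - x*y^2*z + 2*x^2*y + y^3 + y*z^2 + 2*x*z - 3*y
use: trace(a^-1 b^2) = trace(b^2) * trace(a) - trace(b^2 a) = x*y^2 - y*z - x
use: trace(a^-1 b^2 a^-1) = trace(a^-1 b^2) * trace(a) - trace(a^-1 b^2 a) = x^2*y^2 - x*y*z - x^2 - y^2 + 2
apply: trace(a^-1 b^2 a^-2) = trace(a^-1 b^2 a^-1) * trace(a) - trace(a^-1 b^2) = x^3*y^2 - x^2*y*z - x^3 - 2*x*y^2 + y*z + 3*x
trace(a^-3 b^2 a^-1) = trace(a^-1 b^2 a^-2) * trace(a) - trace(a^-1 b^2 a^-1) = x^4*y^2 - x^3*y*z - x^4 - 3*x^2*y^2 + 2*x*y*z + 4*x^2 + y^2 - 2
trace(b^-2 a^-3 b^2 a^-1) = trace(a^-3 b^2 a^-1 b^-1) * trace(b) - trace(a^-3 b^2 a^-1) = x^3*y^3*z - x^4*y^2 - x^2*y^4 - x^2*y^2*z^2 - x*y^3*z + x^4 + 5*x^2*y^2 + y^4 + y^2*z^2 - 4*x^2 - 4*y^2 + 2

x^3*y^3*z - x^4*y^2 - x^2*y^4 - x^2*y^2*z^2 - x*y^3*z + x^4 + 5*x^2*y^2 + y^4 + y^2*z^2 - 4*x^2 - 4*y^2 + 2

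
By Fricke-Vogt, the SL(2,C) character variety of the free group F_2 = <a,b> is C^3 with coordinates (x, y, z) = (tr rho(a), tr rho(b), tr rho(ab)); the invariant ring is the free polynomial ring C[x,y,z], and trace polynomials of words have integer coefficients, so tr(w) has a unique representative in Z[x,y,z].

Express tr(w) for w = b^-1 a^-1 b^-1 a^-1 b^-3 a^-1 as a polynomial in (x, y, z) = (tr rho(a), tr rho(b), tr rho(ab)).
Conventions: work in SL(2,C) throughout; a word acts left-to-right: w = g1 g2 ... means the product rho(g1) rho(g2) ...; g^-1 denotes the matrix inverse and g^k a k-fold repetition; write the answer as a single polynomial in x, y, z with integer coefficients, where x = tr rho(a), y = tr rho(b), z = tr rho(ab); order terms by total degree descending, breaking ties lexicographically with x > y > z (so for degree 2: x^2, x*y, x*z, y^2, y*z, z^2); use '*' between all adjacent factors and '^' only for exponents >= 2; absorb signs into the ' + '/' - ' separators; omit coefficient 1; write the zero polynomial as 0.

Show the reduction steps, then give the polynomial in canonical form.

y^2*z^3 - x*y*z^2 - 2*y^2*z - z^3 + x*y + 3*z

and tr(a^-1) = tr(a) = x
tr(a^-1 b) = tr(b) * tr(a) - tr(b a)  (eliminate a^-1) = x*y - z
tr(a^-1 b^-1) = tr(a^-1) * tr(b) - tr(a^-1 b)  (eliminate b^-1) = z
next, tr(b^-2 a^-1) = tr(a^-1 b^-1) * tr(b) - tr(a^-1)  (eliminate b^-1) = y*z - x
tr(a^-1 b^-3) = tr(b^-2 a^-1) * tr(b) - tr(b^-2 a^-1 b)  (eliminate b^-1) = y^2*z - x*y - z
next, tr(b^-2 a^-1 b^-2) = tr(a^-1 b^-3) * tr(b) - tr(a^-1 b^-2)  (eliminate b^-1) = y^3*z - x*y^2 - 2*y*z + x
and tr(a b^-2) = tr(a b^-1) * tr(b) - tr(a)  (eliminate b^-1) = x*y^2 - y*z - x
tr(b^-1 a b^-2) = tr(a b^-2) * tr(b) - tr(a b^-1)  (eliminate b^-1) = x*y^3 - y^2*z - 2*x*y + z
next, tr(a^2) = tr(a) * tr(a) - tr(1)  (reduce the a square) = x^2 - 2
and tr(a^2 b) = tr(a) * tr(b a) - tr(b)  (reduce the a square) = x*z - y
and tr(a b^-1 a) = tr(a^2) * tr(b) - tr(a^2 b)  (eliminate b^-1) = x^2*y - x*z - y
and tr(a b a b) = tr(b a) * tr(b a) - tr(1)  (split on b) = z^2 - 2
tr(a b^-1 a b) = tr(a b a) * tr(b) - tr(a b a b)  (eliminate b^-1) = x*y*z - y^2 - z^2 + 2
and tr(a b^-1 a b^-1) = tr(a b^-1 a) * tr(b) - tr(a b^-1 a b)  (eliminate b^-1) = x^2*y^2 - 2*x*y*z + z^2 - 2
and tr(b^-1 a b^-2 a) = tr(a b^-1 a b^-1) * tr(b) - tr(a b^-1 a)  (eliminate b^-1) = x^2*y^3 - 2*x*y^2*z - x^2*y + y*z^2 + x*z - y
and tr(a b^-2 a^-1 b^-1) = tr(b^-1 a b^-2) * tr(a) - tr(b^-1 a b^-2 a)  (eliminate a^-1) = x*y^2*z - x^2*y - y*z^2 + y
tr(b^-2) = tr(b^-1) * tr(b) - tr(1)  (eliminate b^-1) = y^2 - 2
tr(b^-2 a^-1 b^-2 a) = tr(a b^-2 a^-1 b^-1) * tr(b) - tr(a b^-2 a^-1)  (eliminate b^-1) = x*y^3*z - x^2*y^2 - y^2*z^2 + 2
next, tr(b^-1 a^-1 b^-2 a^-1 b^-1) = tr(b^-2 a^-1 b^-2) * tr(a) - tr(b^-2 a^-1 b^-2 a)  (eliminate a^-1) = y^2*z^2 - 2*x*y*z + x^2 - 2
tr(b a b a^-1) = tr(b a b) * tr(a) - tr(b a b a)  (eliminate a^-1) = x*y*z - x^2 - z^2 + 2
and tr(a b a^-2 b) = tr(b a b a^-1) * tr(a) - tr(b a b)  (eliminate a^-1) = x^2*y*z - x^3 - x*z^2 - y*z + 3*x
next, tr(a^-1 b^-1 a b a^-1) = tr(a b a^-2) * tr(b) - tr(a b a^-2 b)  (eliminate b^-1) = -x^2*y*z + x^3 + x*y^2 + x*z^2 - 3*x
tr(b^2 a b a) = tr(b) * tr(a b a b) - tr(a b a)  (reduce the b square) = y*z^2 - x*z - y
next, tr(b a b a^-1 b) = tr(b^2 a b) * tr(a) - tr(b^2 a b a)  (eliminate a^-1) = x*y^2*z - x^2*y - y*z^2 + y
tr(b a b a b a) = tr(b a) * tr(b a b a) - tr(b^-1 a^-1)  (split on b) = z^3 - 3*z
tr(b a b a^-1 b a) = tr(b a b a b) * tr(a) - tr(b a b a b a)  (eliminate a^-1) = x*y*z^2 - x^2*z - z^3 - x*y + 3*z
tr(a b a^-1 b a^-1 b) = tr(b a b a^-1 b) * tr(a) - tr(b a b a^-1 b a)  (eliminate a^-1) = x^2*y^2*z - x^3*y - 2*x*y*z^2 + x^2*z + z^3 + 2*x*y - 3*z
tr(a^-1 b^-1 a b a^-1 b) = tr(a b a^-1 b a^-1) * tr(b) - tr(a b a^-1 b a^-1 b)  (eliminate b^-1) = -x^2*y^2*z + x^3*y + x*y^3 + 2*x*y*z^2 - x^2*z - y^2*z - z^3 - 3*x*y + 3*z
next, tr(a^-1 b^-1 a^-1 b^-1 a b) = tr(a^-1 b^-1 a b a^-1) * tr(b) - tr(a^-1 b^-1 a b a^-1 b)  (eliminate b^-1) = -x*y*z^2 + x^2*z + y^2*z + z^3 - 3*z
tr(b^-1 a^-1 b^-1 a b^-1 a^-1) = tr(a^-1 b^-1 a^-1 b^-1 a) * tr(b) - tr(a^-1 b^-1 a^-1 b^-1 a b)  (eliminate b^-1) = x*y*z^2 - x^2*z - z^3 - x*y + 3*z
tr(a^-1 b^-1 a b^-1 a^-1) = tr(a^-1 b^-1 a b^-1) * tr(a) - tr(a^-1 b^-1 a b^-1 a)  (eliminate a^-1) = x^2*y*z - x^3 - x*y^2 - x*z^2 + y*z + 3*x
next, tr(b^-1 a^-1 b^-2 a^-1 b^-1 a) = tr(b^-1 a^-1 b^-1 a b^-1 a^-1) * tr(b) - tr(b^-1 a^-1 b^-1 a b^-1 a^-1 b)  (eliminate b^-1) = x*y^2*z^2 - 2*x^2*y*z - y*z^3 + x^3 + x*z^2 + 2*y*z - 3*x
and tr(a^-1 b^-1 a^-1 b^-1 a^-1 b^-2) = tr(b^-1 a^-1 b^-2 a^-1 b^-1) * tr(a) - tr(b^-1 a^-1 b^-2 a^-1 b^-1 a)  (eliminate a^-1) = y*z^3 - x*z^2 - 2*y*z + x
tr(b^-1 a^-1 b^-1 a^-1 b^-3 a^-1) = tr(a^-1 b^-1 a^-1 b^-1 a^-1 b^-2) * tr(b) - tr(a^-1 b^-1 a^-1 b^-1 a^-1 b^-1)  (eliminate b^-1) = y^2*z^3 - x*y*z^2 - 2*y^2*z - z^3 + x*y + 3*z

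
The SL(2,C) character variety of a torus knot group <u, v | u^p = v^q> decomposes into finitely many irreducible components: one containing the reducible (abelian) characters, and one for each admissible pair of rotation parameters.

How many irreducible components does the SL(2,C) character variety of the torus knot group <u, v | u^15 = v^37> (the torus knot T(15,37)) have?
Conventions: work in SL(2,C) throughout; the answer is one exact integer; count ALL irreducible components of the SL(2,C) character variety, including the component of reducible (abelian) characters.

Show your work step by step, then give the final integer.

In the torus knot group T(15,37), u^15 = v^37 is central, so an irreducible representation sends it to +I or -I (Schur).
So on each irreducible component the traces are pinned: tr(u) = 2*cos(pi*alpha/15) with 1 <= alpha <= 14, tr(v) = 2*cos(pi*beta/37) with 1 <= beta <= 36.
The two central values (-1)^alpha I and (-1)^beta I must be the same matrix, so alpha and beta share a parity.
count pairs: odd alpha (7 choices) x odd beta (18), plus even alpha (7) x even beta (18): 7*18 + 7*18 = 252.
That is 252 components of irreducible characters, and with the reducible (abelian) component the total is 253.

253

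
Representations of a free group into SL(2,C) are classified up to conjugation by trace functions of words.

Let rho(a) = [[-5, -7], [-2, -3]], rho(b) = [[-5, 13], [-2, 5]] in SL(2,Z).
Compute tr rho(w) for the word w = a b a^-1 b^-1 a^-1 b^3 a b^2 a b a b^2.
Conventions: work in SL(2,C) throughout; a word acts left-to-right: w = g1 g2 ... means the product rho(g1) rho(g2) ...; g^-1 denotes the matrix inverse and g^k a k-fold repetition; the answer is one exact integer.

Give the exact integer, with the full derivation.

16382

rho(a) = [[-5, -7], [-2, -3]]
... * rho(b) = [[-5, 13], [-2, 5]]  ->  [[39, -100], [16, -41]]
... * rho(a^-1) = [[-3, 7], [2, -5]]  ->  [[-317, 773], [-130, 317]]
... * rho(b^-1) = [[5, -13], [2, -5]]  ->  [[-39, 256], [-16, 105]]
... * rho(a^-1) = [[-3, 7], [2, -5]]  ->  [[629, -1553], [258, -637]]
... * rho(b) = [[-5, 13], [-2, 5]]  ->  [[-39, 412], [-16, 169]]
... * rho(b) = [[-5, 13], [-2, 5]]  ->  [[-629, 1553], [-258, 637]]
... * rho(b) = [[-5, 13], [-2, 5]]  ->  [[39, -412], [16, -169]]
... * rho(a) = [[-5, -7], [-2, -3]]  ->  [[629, 963], [258, 395]]
... * rho(b) = [[-5, 13], [-2, 5]]  ->  [[-5071, 12992], [-2080, 5329]]
... * rho(b) = [[-5, 13], [-2, 5]]  ->  [[-629, -963], [-258, -395]]
... * rho(a) = [[-5, -7], [-2, -3]]  ->  [[5071, 7292], [2080, 2991]]
... * rho(b) = [[-5, 13], [-2, 5]]  ->  [[-39939, 102383], [-16382, 41995]]
... * rho(a) = [[-5, -7], [-2, -3]]  ->  [[-5071, -27576], [-2080, -11311]]
... * rho(b) = [[-5, 13], [-2, 5]]  ->  [[80507, -203803], [33022, -83595]]
... * rho(b) = [[-5, 13], [-2, 5]]  ->  [[5071, 27576], [2080, 11311]]
tr = 5071 + 11311 = 16382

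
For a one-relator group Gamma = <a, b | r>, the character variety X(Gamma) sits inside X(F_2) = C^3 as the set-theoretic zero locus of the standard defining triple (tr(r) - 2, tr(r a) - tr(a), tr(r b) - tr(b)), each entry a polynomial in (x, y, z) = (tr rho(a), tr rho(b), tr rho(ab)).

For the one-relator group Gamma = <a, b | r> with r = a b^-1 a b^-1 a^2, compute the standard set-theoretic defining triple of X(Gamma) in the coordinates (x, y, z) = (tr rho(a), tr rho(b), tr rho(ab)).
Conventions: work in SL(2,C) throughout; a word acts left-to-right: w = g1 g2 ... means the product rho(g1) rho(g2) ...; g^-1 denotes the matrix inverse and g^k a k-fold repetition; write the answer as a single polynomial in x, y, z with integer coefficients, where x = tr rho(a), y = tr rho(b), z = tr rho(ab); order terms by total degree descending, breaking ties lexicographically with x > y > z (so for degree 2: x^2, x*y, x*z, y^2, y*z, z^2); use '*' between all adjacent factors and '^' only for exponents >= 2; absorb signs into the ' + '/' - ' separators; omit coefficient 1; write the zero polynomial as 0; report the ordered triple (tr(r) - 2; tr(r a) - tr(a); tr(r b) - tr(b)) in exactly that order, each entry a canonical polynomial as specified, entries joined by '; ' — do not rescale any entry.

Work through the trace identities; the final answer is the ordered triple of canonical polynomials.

trace(a^2) = trace(a) trace(a) - trace(1)  (reduce the a square) = x^2 - 2
trace(a^3) = trace(a) trace(a^2) - trace(a)  (reduce the a square) = x^3 - 3*x
trace(a^4) = trace(a) trace(a^3) - trace(a^2)  (reduce the a square) = x^4 - 4*x^2 + 2
trace(b a^2) = trace(a) trace(b a) - trace(b)  (reduce the a square) = x*z - y
trace(b a^3) = trace(a) trace(b a^2) - trace(b a)  (reduce the a square) = x^2*z - x*y - z
trace(a^4 b) = trace(a) trace(b a^3) - trace(b a^2)  (reduce the a square) = x^3*z - x^2*y - 2*x*z + y
trace(a^3 b^-1 a) = trace(a^4) trace(b) - trace(a^4 b)  (eliminate b^-1) = x^4*y - x^3*z - 3*x^2*y + 2*x*z + y
trace(b a b a) = trace(b a) trace(b a) - trace(1)  (split on b) = z^2 - 2
trace(b a b) = trace(b) trace(a b) - trace(a)  (reduce the b square) = y*z - x
trace(b a b a^2) = trace(a) trace(b a b a) - trace(b a b)  (reduce the a square) = x*z^2 - y*z - x
trace(a b a^3 b) = trace(a) trace(b a b a^2) - trace(b a b a)  (reduce the a square) = x^2*z^2 - x*y*z - x^2 - z^2 + 2
trace(a^3 b^-1 a b) = trace(a b a^3) trace(b) - trace(a b a^3 b)  (eliminate b^-1) = x^3*y*z - x^2*y^2 - x^2*z^2 - x*y*z + x^2 + y^2 + z^2 - 2
trace(a b^-1 a b^-1 a^2) = trace(a^3 b^-1 a) trace(b) - trace(a^3 b^-1 a b)  (eliminate b^-1) = x^4*y^2 - 2*x^3*y*z - 2*x^2*y^2 + x^2*z^2 + 3*x*y*z - x^2 - z^2 + 2
trace(a^5) = trace(a) trace(a^4) - trace(a^3) = x^5 - 5*x^3 + 5*x
trace(a^5 b) = trace(a) trace(a^3 b a) - trace(a^3 b) = x^4*z - x^3*y - 3*x^2*z + 2*x*y + z
trace(a^4 b^-1 a) = trace(a^5) trace(b) - trace(a^5 b) = x^5*y - x^4*z - 4*x^3*y + 3*x^2*z + 3*x*y - z
trace(a b a^4 b) = trace(a) trace(a^2 b a b a) - trace(a^2 b a b) = x^3*z^2 - x^2*y*z - x^3 - 2*x*z^2 + y*z + 3*x
trace(a^4 b^-1 a b) = trace(a b a^4) trace(b) - trace(a b a^4 b) = x^4*y*z - x^3*y^2 - x^3*z^2 - 2*x^2*y*z + x^3 + 2*x*y^2 + 2*x*z^2 - 3*x
trace(a b^-1 a b^-1 a^3) = trace(a^4 b^-1 a) trace(b) - trace(a^4 b^-1 a b) = x^5*y^2 - 2*x^4*y*z - 3*x^3*y^2 + x^3*z^2 + 5*x^2*y*z - x^3 + x*y^2 - 2*x*z^2 - y*z + 3*x
trace(a^2 b a b^-1 a) = trace(a^3 b a) trace(b) - trace(a^3 b a b) = x^3*y*z - x^2*y^2 - x^2*z^2 - x*y*z + x^2 + y^2 + z^2 - 2
trace(b^2) = trace(b) trace(b) - trace(1) = y^2 - 2
trace(b a^2 b) = trace(a) trace(b^2 a) - trace(b^2) = x*y*z - x^2 - y^2 + 2
trace(a b a^2 b a) = trace(a) trace(b a^2 b a) - trace(b a^2 b) = x^2*z^2 - 2*x*y*z + y^2 - 2
trace(b a b a b a) = trace(b a) trace(b a b a) - trace(b^-1 a^-1)   [split at repeated b] = z^3 - 3*z
trace(b a b a b) = trace(b) trace(a b a b) - trace(a b a) = y*z^2 - x*z - y
trace(a b a^2 b a b) = trace(a) trace(b a b a b a) - trace(b a b a b) = x*z^3 - y*z^2 - 2*x*z + y
trace(a^2 b a b^-1 a b) = trace(a b a^2 b a) trace(b) - trace(a b a^2 b a b) = x^2*y*z^2 - 2*x*y^2*z - x*z^3 + y^3 + y*z^2 + 2*x*z - 3*y
trace(a b^-1 a b^-1 a^2 b) = trace(a^2 b a b^-1 a) trace(b) - trace(a^2 b a b^-1 a b) = x^3*y^2*z - x^2*y^3 - 2*x^2*y*z^2 + x*y^2*z + x*z^3 + x^2*y - 2*x*z + y
assemble the triple (trace(r) - 2; trace(r a) - x; trace(r b) - y)

x^4*y^2 - 2*x^3*y*z - 2*x^2*y^2 + x^2*z^2 + 3*x*y*z - x^2 - z^2; x^5*y^2 - 2*x^4*y*z - 3*x^3*y^2 + x^3*z^2 + 5*x^2*y*z - x^3 + x*y^2 - 2*x*z^2 - y*z + 2*x; x^3*y^2*z - x^2*y^3 - 2*x^2*y*z^2 + x*y^2*z + x*z^3 + x^2*y - 2*x*z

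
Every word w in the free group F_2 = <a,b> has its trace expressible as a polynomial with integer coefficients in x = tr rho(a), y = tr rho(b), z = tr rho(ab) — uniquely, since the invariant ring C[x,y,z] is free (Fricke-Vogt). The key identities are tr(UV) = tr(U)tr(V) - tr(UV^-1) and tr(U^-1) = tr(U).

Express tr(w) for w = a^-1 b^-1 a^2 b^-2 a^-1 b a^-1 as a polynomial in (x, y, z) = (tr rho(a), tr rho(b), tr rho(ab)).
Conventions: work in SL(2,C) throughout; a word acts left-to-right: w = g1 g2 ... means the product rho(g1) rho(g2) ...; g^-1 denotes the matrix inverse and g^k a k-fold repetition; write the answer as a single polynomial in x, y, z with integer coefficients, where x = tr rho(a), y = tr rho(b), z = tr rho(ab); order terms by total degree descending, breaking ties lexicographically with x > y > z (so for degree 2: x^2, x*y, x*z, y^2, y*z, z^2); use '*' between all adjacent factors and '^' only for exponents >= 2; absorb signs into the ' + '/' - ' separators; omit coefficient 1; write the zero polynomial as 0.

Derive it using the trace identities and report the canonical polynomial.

trace(b^-1) = trace(b) = y
next, trace(a b a) = trace(a)*trace(b a) - trace(b)   [square of a] = x*z - y
next, trace(a b a b) = trace(a b)*trace(a b) - trace(1)   [split at a repeated a] = z^2 - 2
trace(a b^-1 a b) = trace(a b a)*trace(b) - trace(a b a b)   [inverse elimination on b] = x*y*z - y^2 - z^2 + 2
trace(a^2) = trace(a)*trace(a) - trace(1)   [square of a] = x^2 - 2
and trace(b^2 a^2) = trace(b)*trace(a^2 b) - trace(a^2)   [square of b] = x*y*z - x^2 - y^2 + 2
trace(b^2 a) = trace(b)*trace(a b) - trace(a)   [square of b] = y*z - x
trace(b a^3 b) = trace(a)*trace(b^2 a^2) - trace(b^2 a)   [square of a] = x^2*y*z - x^3 - x*y^2 - y*z + 3*x
trace(b a b a^2) = trace(a)*trace(b a b a) - trace(b a b)   [square of a] = x*z^2 - y*z - x
trace(b a^3 b a) = trace(a)*trace(b a b a^2) - trace(b a b a)   [square of a] = x^2*z^2 - x*y*z - x^2 - z^2 + 2
trace(a b a^-1 b a^2) = trace(b a^3 b)*trace(a) - trace(b a^3 b a)   [inverse elimination on a] = x^3*y*z - x^4 - x^2*y^2 - x^2*z^2 + 4*x^2 + z^2 - 2
and trace(a^2 b a) = trace(a)*trace(b a^2) - trace(b a)   [square of a] = x^2*z - x*y - z
trace(b a^2 b a b) = trace(b)*trace(a^2 b a b) - trace(a^2 b a)   [square of b] = x*y*z^2 - x^2*z - y^2*z + z
and trace(b a b a b a) = trace(b a)*trace(b a b a) - trace(b^-1 a^-1)   [split at a repeated b] = z^3 - 3*z
trace(b a b a b) = trace(b)*trace(a b a b) - trace(a b a)   [square of b] = y*z^2 - x*z - y
trace(b a^2 b a b a) = trace(a)*trace(b a b a b a) - trace(b a b a b)   [square of a] = x*z^3 - y*z^2 - 2*x*z + y
trace(a b a^-1 b a^2 b) = trace(b a^2 b a b)*trace(a) - trace(b a^2 b a b a)   [inverse elimination on a] = x^2*y*z^2 - x^3*z - x*y^2*z - x*z^3 + y*z^2 + 3*x*z - y
and trace(a^2 b^-1 a b a^-1 b) = trace(a b a^-1 b a^2)*trace(b) - trace(a b a^-1 b a^2 b)   [inverse elimination on b] = x^3*y^2*z - x^4*y - x^2*y^3 - 2*x^2*y*z^2 + x^3*z + x*y^2*z + x*z^3 + 4*x^2*y - 3*x*z - y
next, trace(a^-1 b^-1 a^2 b^-1 a b) = trace(a^2 b^-1 a b a^-1)*trace(b) - trace(a^2 b^-1 a b a^-1 b)   [inverse elimination on b] = -x^3*y^2*z + x^4*y + x^2*y^3 + 2*x^2*y*z^2 - x^3*z - x*z^3 - 4*x^2*y - y^3 - y*z^2 + 3*x*z + 3*y
and trace(a^3) = trace(a)*trace(a^2) - trace(a)   [square of a] = x^3 - 3*x
and trace(a^2 b^-1 a) = trace(a^3)*trace(b) - trace(a^3 b)   [inverse elimination on b] = x^3*y - x^2*z - 2*x*y + z
trace(b a^-2 b^-1 a^2 b^-1 a) = trace(a^-1 b^-1 a^2 b^-1 a b)*trace(a) - trace(a^-1 b^-1 a^2 b^-1 a b a)   [inverse elimination on a] = -x^4*y^2*z + x^5*y + x^3*y^3 + 2*x^3*y*z^2 - x^4*z - x^2*z^3 - 5*x^3*y - x*y^3 - x*y*z^2 + 4*x^2*z + 5*x*y - z
trace(a^-1 b a^-2 b^-1 a^2 b^-1) = trace(b a^-2 b^-1 a^2 b^-1)*trace(a) - trace(b a^-2 b^-1 a^2 b^-1 a)   [inverse elimination on a] = x^4*y^2*z - x^5*y - x^3*y^3 - 2*x^3*y*z^2 + x^4*z + x^2*z^3 + 5*x^3*y + x*y^3 + x*y*z^2 - 4*x^2*z - 4*x*y + z
trace(a b a^-1 b) = trace(b a b)*trace(a) - trace(b a b a)   [inverse elimination on a] = x*y*z - x^2 - z^2 + 2
trace(a^-1 b^-1 a b) = trace(a b a^-1)*trace(b) - trace(a b a^-1 b)   [inverse elimination on b] = -x*y*z + x^2 + y^2 + z^2 - 2
trace(b a^-2 b^-1 a) = trace(a^-1 b^-1 a b)*trace(a) - trace(a^-1 b^-1 a b a)   [inverse elimination on a] = -x^2*y*z + x^3 + x*y^2 + x*z^2 - 3*x
trace(a^-1 b^-1 a^2 b^-2 a^-1 b a^-1) = trace(a^-1 b a^-2 b^-1 a^2 b^-1)*trace(b) - trace(a^-1 b a^-2 b^-1 a^2)   [inverse elimination on b] = x^4*y^3*z - x^5*y^2 - x^3*y^4 - 2*x^3*y^2*z^2 + x^4*y*z + x^2*y*z^3 + 5*x^3*y^2 + x*y^4 + x*y^2*z^2 - 3*x^2*y*z - x^3 - 5*x*y^2 - x*z^2 + y*z + 3*x

x^4*y^3*z - x^5*y^2 - x^3*y^4 - 2*x^3*y^2*z^2 + x^4*y*z + x^2*y*z^3 + 5*x^3*y^2 + x*y^4 + x*y^2*z^2 - 3*x^2*y*z - x^3 - 5*x*y^2 - x*z^2 + y*z + 3*x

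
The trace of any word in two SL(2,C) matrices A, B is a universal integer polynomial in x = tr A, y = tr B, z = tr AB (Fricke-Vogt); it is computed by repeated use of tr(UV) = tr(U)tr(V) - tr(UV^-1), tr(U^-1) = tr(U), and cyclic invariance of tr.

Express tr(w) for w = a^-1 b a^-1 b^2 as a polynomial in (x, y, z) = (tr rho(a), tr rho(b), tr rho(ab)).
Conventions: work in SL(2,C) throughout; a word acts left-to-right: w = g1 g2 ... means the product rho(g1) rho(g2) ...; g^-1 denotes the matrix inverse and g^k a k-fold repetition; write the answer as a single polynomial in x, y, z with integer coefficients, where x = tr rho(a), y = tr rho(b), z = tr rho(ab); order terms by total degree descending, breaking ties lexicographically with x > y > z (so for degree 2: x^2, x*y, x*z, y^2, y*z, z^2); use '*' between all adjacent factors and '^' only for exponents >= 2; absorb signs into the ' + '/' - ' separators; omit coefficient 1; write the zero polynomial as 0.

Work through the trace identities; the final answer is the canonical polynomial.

x^2*y^3 - 2*x*y^2*z - x^2*y + y*z^2 + x*z - y

trace(b^2) = trace(b) * trace(b) - trace(1) = y^2 - 2
trace(b^3) = trace(b) * trace(b^2) - trace(b) = y^3 - 3*y
trace(a b^2) = trace(b) * trace(a b) - trace(a) = y*z - x
trace(b^3 a) = trace(b) * trace(a b^2) - trace(a b) = y^2*z - x*y - z
trace(b a^-1 b^2) = trace(b^3) * trace(a) - trace(b^3 a) = x*y^3 - y^2*z - 2*x*y + z
trace(a b a b) = trace(a b) * trace(a b) - trace(1) = z^2 - 2
trace(a b a) = trace(a) * trace(b a) - trace(b) = x*z - y
trace(b^2 a b a) = trace(b) * trace(a b a b) - trace(a b a) = y*z^2 - x*z - y
trace(b a^-1 b^2 a) = trace(b^2 a b) * trace(a) - trace(b^2 a b a) = x*y^2*z - x^2*y - y*z^2 + y
trace(a^-1 b a^-1 b^2) = trace(b a^-1 b^2) * trace(a) - trace(b a^-1 b^2 a) = x^2*y^3 - 2*x*y^2*z - x^2*y + y*z^2 + x*z - y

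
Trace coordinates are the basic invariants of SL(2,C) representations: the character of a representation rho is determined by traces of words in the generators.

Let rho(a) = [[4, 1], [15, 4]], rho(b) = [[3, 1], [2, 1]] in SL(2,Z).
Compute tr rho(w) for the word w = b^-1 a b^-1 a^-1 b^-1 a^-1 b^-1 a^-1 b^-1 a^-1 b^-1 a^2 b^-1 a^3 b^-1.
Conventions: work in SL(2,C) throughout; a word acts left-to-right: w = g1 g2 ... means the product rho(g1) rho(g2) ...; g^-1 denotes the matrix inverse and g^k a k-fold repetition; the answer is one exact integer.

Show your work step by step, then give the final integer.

rho(b^-1) = [[1, -1], [-2, 3]]
... * rho(a) = [[4, 1], [15, 4]]  ->  [[-11, -3], [37, 10]]
... * rho(b^-1) = [[1, -1], [-2, 3]]  ->  [[-5, 2], [17, -7]]
... * rho(a^-1) = [[4, -1], [-15, 4]]  ->  [[-50, 13], [173, -45]]
... * rho(b^-1) = [[1, -1], [-2, 3]]  ->  [[-76, 89], [263, -308]]
... * rho(a^-1) = [[4, -1], [-15, 4]]  ->  [[-1639, 432], [5672, -1495]]
... * rho(b^-1) = [[1, -1], [-2, 3]]  ->  [[-2503, 2935], [8662, -10157]]
... * rho(a^-1) = [[4, -1], [-15, 4]]  ->  [[-54037, 14243], [187003, -49290]]
... * rho(b^-1) = [[1, -1], [-2, 3]]  ->  [[-82523, 96766], [285583, -334873]]
... * rho(a^-1) = [[4, -1], [-15, 4]]  ->  [[-1781582, 469587], [6165427, -1625075]]
... * rho(b^-1) = [[1, -1], [-2, 3]]  ->  [[-2720756, 3190343], [9415577, -11040652]]
... * rho(a) = [[4, 1], [15, 4]]  ->  [[36972121, 10040616], [-127947472, -34747031]]
... * rho(a) = [[4, 1], [15, 4]]  ->  [[298497724, 77134585], [-1032995353, -266935596]]
... * rho(b^-1) = [[1, -1], [-2, 3]]  ->  [[144228554, -67093969], [-499124161, 232188565]]
... * rho(a) = [[4, 1], [15, 4]]  ->  [[-429495319, -124147322], [1486331831, 429630099]]
... * rho(a) = [[4, 1], [15, 4]]  ->  [[-3580191106, -926084607], [12389778809, 3204852227]]
... * rho(a) = [[4, 1], [15, 4]]  ->  [[-28212033529, -7284529534], [97631898641, 25209187717]]
... * rho(b^-1) = [[1, -1], [-2, 3]]  ->  [[-13642974461, 6358444927], [47213523207, -22004335490]]
tr = -13642974461 + -22004335490 = -35647309951

-35647309951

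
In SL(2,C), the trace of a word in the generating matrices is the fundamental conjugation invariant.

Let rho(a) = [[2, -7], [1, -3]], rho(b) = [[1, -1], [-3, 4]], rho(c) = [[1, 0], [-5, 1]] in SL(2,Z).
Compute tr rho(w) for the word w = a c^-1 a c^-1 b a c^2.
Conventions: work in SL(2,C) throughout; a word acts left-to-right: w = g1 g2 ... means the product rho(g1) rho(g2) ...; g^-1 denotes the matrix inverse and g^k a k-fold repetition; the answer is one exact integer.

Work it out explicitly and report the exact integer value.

rho(a) = [[2, -7], [1, -3]]
... * rho(c^-1) = [[1, 0], [5, 1]]  ->  [[-33, -7], [-14, -3]]
... * rho(a) = [[2, -7], [1, -3]]  ->  [[-73, 252], [-31, 107]]
... * rho(c^-1) = [[1, 0], [5, 1]]  ->  [[1187, 252], [504, 107]]
... * rho(b) = [[1, -1], [-3, 4]]  ->  [[431, -179], [183, -76]]
... * rho(a) = [[2, -7], [1, -3]]  ->  [[683, -2480], [290, -1053]]
... * rho(c) = [[1, 0], [-5, 1]]  ->  [[13083, -2480], [5555, -1053]]
... * rho(c) = [[1, 0], [-5, 1]]  ->  [[25483, -2480], [10820, -1053]]
tr = 25483 + -1053 = 24430

24430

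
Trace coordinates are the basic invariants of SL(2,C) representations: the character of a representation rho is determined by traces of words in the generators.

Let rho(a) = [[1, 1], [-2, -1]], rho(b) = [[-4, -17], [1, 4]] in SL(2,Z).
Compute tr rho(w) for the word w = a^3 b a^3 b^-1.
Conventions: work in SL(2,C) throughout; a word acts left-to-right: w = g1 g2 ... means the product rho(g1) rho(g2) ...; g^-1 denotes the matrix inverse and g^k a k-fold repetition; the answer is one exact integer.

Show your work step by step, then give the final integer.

-727

rho(a) = [[1, 1], [-2, -1]]
... * rho(a) = [[1, 1], [-2, -1]]  ->  [[-1, 0], [0, -1]]
... * rho(a) = [[1, 1], [-2, -1]]  ->  [[-1, -1], [2, 1]]
... * rho(b) = [[-4, -17], [1, 4]]  ->  [[3, 13], [-7, -30]]
... * rho(a) = [[1, 1], [-2, -1]]  ->  [[-23, -10], [53, 23]]
... * rho(a) = [[1, 1], [-2, -1]]  ->  [[-3, -13], [7, 30]]
... * rho(a) = [[1, 1], [-2, -1]]  ->  [[23, 10], [-53, -23]]
... * rho(b^-1) = [[4, 17], [-1, -4]]  ->  [[82, 351], [-189, -809]]
tr = 82 + -809 = -727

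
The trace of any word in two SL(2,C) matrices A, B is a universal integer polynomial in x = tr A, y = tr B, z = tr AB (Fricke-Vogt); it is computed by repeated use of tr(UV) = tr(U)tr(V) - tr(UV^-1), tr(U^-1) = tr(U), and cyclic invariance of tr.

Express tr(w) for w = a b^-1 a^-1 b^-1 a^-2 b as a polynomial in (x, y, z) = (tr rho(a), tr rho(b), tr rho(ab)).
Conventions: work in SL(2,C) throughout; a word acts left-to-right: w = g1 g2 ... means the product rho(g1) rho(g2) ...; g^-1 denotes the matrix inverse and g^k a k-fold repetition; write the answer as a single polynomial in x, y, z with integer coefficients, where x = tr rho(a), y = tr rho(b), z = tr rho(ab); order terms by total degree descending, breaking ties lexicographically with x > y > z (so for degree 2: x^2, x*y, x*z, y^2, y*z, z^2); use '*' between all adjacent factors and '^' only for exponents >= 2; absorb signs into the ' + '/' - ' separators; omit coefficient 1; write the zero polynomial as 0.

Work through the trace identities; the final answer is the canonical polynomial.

tr(b a b) = tr(b) tr(a b) - tr(a)  (reduce the b square) = y*z - x
tr(b a b a) = tr(a b) tr(a b) - tr(1)  (split on a) = z^2 - 2
tr(a^-1 b a b) = tr(b a b) tr(a) - tr(b a b a)  (eliminate a^-1) = x*y*z - x^2 - z^2 + 2
so tr(a^-1 b a b^-1) = tr(a^-1 b a) tr(b) - tr(a^-1 b a b)  (eliminate b^-1) = -x*y*z + x^2 + y^2 + z^2 - 2
tr(a^-2 b a b^-1) = tr(a^-1 b a b^-1) tr(a) - tr(a^-1 b a b^-1 a)  (eliminate a^-1) = -x^2*y*z + x^3 + x*y^2 + x*z^2 - 3*x
tr(a^-1 b) = tr(b) tr(a) - tr(b a)  (eliminate a^-1) = x*y - z
tr(b^-1 a^-2 b a b^-1) = tr(a^-2 b a b^-1) tr(b) - tr(a^-2 b a)  (eliminate b^-1) = -x^2*y^2*z + x^3*y + x*y^3 + x*y*z^2 - 4*x*y + z
tr(b^2) = tr(b) tr(b) - tr(1)  (reduce the b square) = y^2 - 2
tr(b a^2 b) = tr(a) tr(b^2 a) - tr(b^2)  (reduce the a square) = x*y*z - x^2 - y^2 + 2
reduce: tr(b a^2 b a) = tr(a) tr(b a b a) - tr(b a b)  (reduce the a square) = x*z^2 - y*z - x
tr(a b a^-1 b a) = tr(b a^2 b) tr(a) - tr(b a^2 b a)  (eliminate a^-1) = x^2*y*z - x^3 - x*y^2 - x*z^2 + y*z + 3*x
tr(a b a) = tr(a) tr(b a) - tr(b)  (reduce the a square) = x*z - y
tr(b a b a b) = tr(b) tr(a b a b) - tr(a b a)  (reduce the b square) = y*z^2 - x*z - y
tr(b a b a b a) = tr(b a) tr(b a b a) - tr(b^-1 a^-1)  (split on b) = z^3 - 3*z
reduce: tr(a b a^-1 b a b) = tr(b a b a b) tr(a) - tr(b a b a b a)  (eliminate a^-1) = x*y*z^2 - x^2*z - z^3 - x*y + 3*z
tr(a^-1 b a b^-1 a b) = tr(a b a^-1 b a) tr(b) - tr(a b a^-1 b a b)  (eliminate b^-1) = x^2*y^2*z - x^3*y - x*y^3 - 2*x*y*z^2 + x^2*z + y^2*z + z^3 + 4*x*y - 3*z
reduce: tr(b a b^-1 a b) = tr(a b^2 a) tr(b) - tr(a b^2 a b)  (eliminate b^-1) = x*y^2*z - x^2*y - y^3 - y*z^2 + x*z + 3*y
so tr(a^-2 b a b^-1 a b) = tr(a^-1 b a b^-1 a b) tr(a) - tr(a^-1 b a b^-1 a b a)  (eliminate a^-1) = x^3*y^2*z - x^4*y - x^2*y^3 - 2*x^2*y*z^2 + x^3*z + x*z^3 + 5*x^2*y + y^3 + y*z^2 - 4*x*z - 3*y
reduce: tr(b^-1 a^-2 b a b^-1 a) = tr(a^-2 b a b^-1 a) tr(b) - tr(a^-2 b a b^-1 a b)  (eliminate b^-1) = -x^3*y^2*z + x^4*y + x^2*y^3 + 2*x^2*y*z^2 - x^3*z - x*y^2*z - x*z^3 - 4*x^2*y + 4*x*z + y
so tr(a b^-1 a^-1 b^-1 a^-2 b) = tr(b^-1 a^-2 b a b^-1) tr(a) - tr(b^-1 a^-2 b a b^-1 a)  (eliminate a^-1) = -x^2*y*z^2 + x^3*z + x*y^2*z + x*z^3 - 3*x*z - y

-x^2*y*z^2 + x^3*z + x*y^2*z + x*z^3 - 3*x*z - y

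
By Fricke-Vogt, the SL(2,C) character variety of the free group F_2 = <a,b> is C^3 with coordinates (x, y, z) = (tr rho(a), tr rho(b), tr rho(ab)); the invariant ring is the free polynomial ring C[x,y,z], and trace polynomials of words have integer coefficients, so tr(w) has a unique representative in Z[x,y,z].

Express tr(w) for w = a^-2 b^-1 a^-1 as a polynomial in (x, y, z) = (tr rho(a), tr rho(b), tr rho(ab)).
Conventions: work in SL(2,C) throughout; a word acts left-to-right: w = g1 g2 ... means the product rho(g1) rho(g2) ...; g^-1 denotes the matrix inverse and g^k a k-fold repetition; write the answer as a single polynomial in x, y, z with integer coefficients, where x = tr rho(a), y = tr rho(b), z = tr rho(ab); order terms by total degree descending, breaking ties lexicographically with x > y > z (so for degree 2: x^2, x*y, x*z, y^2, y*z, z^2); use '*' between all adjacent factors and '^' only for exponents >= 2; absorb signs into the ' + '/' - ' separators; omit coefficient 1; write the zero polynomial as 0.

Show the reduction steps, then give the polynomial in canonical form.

x^2*z - x*y - z

trace(a^-1) = trace(a) = x
trace(a^-2) = trace(a^-1) * trace(a) - trace(1) = x^2 - 2
and trace(a^-3) = trace(a^-2) * trace(a) - trace(a^-1) = x^3 - 3*x
and trace(a^-1 b) = trace(b) * trace(a) - trace(b a) = x*y - z
trace(b a^-2) = trace(a^-1 b) * trace(a) - trace(a^-1 b a) = x^2*y - x*z - y
and trace(a^-3 b) = trace(b a^-2) * trace(a) - trace(b a^-1) = x^3*y - x^2*z - 2*x*y + z
and trace(a^-2 b^-1 a^-1) = trace(a^-3) * trace(b) - trace(a^-3 b) = x^2*z - x*y - z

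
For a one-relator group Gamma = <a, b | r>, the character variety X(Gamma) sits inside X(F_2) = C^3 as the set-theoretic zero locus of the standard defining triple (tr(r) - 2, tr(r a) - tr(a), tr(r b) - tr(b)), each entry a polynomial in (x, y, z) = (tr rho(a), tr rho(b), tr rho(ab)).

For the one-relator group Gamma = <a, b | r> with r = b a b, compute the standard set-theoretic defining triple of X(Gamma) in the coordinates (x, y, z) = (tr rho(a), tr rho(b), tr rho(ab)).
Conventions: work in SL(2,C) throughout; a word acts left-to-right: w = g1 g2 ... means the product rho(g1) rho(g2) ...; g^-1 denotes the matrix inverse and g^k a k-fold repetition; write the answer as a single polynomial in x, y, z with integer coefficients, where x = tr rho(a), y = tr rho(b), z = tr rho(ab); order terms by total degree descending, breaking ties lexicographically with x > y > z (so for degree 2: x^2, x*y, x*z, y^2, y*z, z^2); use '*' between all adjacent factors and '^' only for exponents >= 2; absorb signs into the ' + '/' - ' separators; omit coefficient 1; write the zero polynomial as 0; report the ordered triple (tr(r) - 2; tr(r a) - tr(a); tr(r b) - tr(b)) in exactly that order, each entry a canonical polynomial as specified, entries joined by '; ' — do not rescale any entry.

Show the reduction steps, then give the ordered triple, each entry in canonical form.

y*z - x - 2; z^2 - x - 2; y^2*z - x*y - y - z

tr(b a b) = tr(b) * tr(a b) - tr(a)   [square of b] = y*z - x
reduce: tr(b a b a) = tr(a b) * tr(a b) - tr(1) = z^2 - 2
tr(b a b^2) = tr(b) * tr(b a b) - tr(b a) = y^2*z - x*y - z
assemble the triple (tr(r) - 2; tr(r a) - x; tr(r b) - y)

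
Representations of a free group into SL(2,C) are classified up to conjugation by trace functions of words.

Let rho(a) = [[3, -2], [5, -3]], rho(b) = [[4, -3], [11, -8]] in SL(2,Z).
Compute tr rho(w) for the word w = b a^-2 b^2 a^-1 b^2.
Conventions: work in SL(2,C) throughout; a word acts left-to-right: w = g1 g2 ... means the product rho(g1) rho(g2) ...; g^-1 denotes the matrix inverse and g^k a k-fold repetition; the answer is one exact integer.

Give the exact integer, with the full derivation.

rho(b) = [[4, -3], [11, -8]]
... * rho(a^-1) = [[-3, 2], [-5, 3]]  ->  [[3, -1], [7, -2]]
... * rho(a^-1) = [[-3, 2], [-5, 3]]  ->  [[-4, 3], [-11, 8]]
... * rho(b) = [[4, -3], [11, -8]]  ->  [[17, -12], [44, -31]]
... * rho(b) = [[4, -3], [11, -8]]  ->  [[-64, 45], [-165, 116]]
... * rho(a^-1) = [[-3, 2], [-5, 3]]  ->  [[-33, 7], [-85, 18]]
... * rho(b) = [[4, -3], [11, -8]]  ->  [[-55, 43], [-142, 111]]
... * rho(b) = [[4, -3], [11, -8]]  ->  [[253, -179], [653, -462]]
tr = 253 + -462 = -209

-209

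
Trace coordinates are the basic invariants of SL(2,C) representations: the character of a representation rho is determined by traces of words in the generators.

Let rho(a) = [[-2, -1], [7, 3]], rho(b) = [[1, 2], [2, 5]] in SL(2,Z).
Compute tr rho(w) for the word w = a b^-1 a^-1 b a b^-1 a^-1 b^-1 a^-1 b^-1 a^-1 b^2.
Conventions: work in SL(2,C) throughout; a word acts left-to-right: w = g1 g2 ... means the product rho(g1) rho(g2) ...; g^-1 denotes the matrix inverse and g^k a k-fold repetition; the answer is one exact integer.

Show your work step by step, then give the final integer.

rho(a) = [[-2, -1], [7, 3]]
... * rho(b^-1) = [[5, -2], [-2, 1]]  ->  [[-8, 3], [29, -11]]
... * rho(a^-1) = [[3, 1], [-7, -2]]  ->  [[-45, -14], [164, 51]]
... * rho(b) = [[1, 2], [2, 5]]  ->  [[-73, -160], [266, 583]]
... * rho(a) = [[-2, -1], [7, 3]]  ->  [[-974, -407], [3549, 1483]]
... * rho(b^-1) = [[5, -2], [-2, 1]]  ->  [[-4056, 1541], [14779, -5615]]
... * rho(a^-1) = [[3, 1], [-7, -2]]  ->  [[-22955, -7138], [83642, 26009]]
... * rho(b^-1) = [[5, -2], [-2, 1]]  ->  [[-100499, 38772], [366192, -141275]]
... * rho(a^-1) = [[3, 1], [-7, -2]]  ->  [[-572901, -178043], [2087501, 648742]]
... * rho(b^-1) = [[5, -2], [-2, 1]]  ->  [[-2508419, 967759], [9140021, -3526260]]
... * rho(a^-1) = [[3, 1], [-7, -2]]  ->  [[-14299570, -4443937], [52103883, 16192541]]
... * rho(b) = [[1, 2], [2, 5]]  ->  [[-23187444, -50818825], [84488965, 185170471]]
... * rho(b) = [[1, 2], [2, 5]]  ->  [[-124825094, -300469013], [454829907, 1094830285]]
tr = -124825094 + 1094830285 = 970005191

970005191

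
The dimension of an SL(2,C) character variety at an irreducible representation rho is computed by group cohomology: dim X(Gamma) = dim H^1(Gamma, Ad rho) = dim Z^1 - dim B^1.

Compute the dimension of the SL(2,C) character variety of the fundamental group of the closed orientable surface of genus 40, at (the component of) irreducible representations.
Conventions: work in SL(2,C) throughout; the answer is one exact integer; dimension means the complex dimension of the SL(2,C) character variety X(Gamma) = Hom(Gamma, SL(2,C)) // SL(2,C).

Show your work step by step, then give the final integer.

pi_1 of the closed genus-40 surface has 80 generators bound by the single product-of-commutators relator.
Before the relator condition, cocycle space has dim 3*80 = 240.
H^2 = coker(d_2) is dual to H^0 = 0 at irreducible rho (Poincare duality), so d_2 is onto: dim Z^1 = 237.
dim B^1 = 3 (coboundaries, injective at irreducible rho).
Hence dim X = 237 - 3 = 234.

234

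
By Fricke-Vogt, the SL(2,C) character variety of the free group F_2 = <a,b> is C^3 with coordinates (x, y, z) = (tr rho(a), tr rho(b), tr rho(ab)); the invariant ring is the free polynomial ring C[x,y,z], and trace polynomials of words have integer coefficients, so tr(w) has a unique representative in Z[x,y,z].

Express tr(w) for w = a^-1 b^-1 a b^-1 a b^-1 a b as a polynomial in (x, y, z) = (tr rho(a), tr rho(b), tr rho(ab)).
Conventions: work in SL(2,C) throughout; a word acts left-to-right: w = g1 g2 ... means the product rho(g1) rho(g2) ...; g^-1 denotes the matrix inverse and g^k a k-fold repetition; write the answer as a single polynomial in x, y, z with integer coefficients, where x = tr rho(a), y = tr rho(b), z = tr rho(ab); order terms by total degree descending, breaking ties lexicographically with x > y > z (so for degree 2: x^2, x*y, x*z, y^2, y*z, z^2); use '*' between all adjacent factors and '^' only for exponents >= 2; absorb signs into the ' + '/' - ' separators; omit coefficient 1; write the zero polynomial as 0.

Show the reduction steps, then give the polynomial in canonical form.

tr(a^2) = tr(a)*tr(a) - tr(1)  (reduce the a square) = x^2 - 2
and tr(a^3) = tr(a)*tr(a^2) - tr(a)  (reduce the a square) = x^3 - 3*x
next, tr(a b a) = tr(a)*tr(b a) - tr(b)  (reduce the a square) = x*z - y
next, tr(a^3 b) = tr(a)*tr(a b a) - tr(a b)  (reduce the a square) = x^2*z - x*y - z
and tr(a^2 b^-1 a) = tr(a^3)*tr(b) - tr(a^3 b)  (eliminate b^-1) = x^3*y - x^2*z - 2*x*y + z
tr(a b a^3) = tr(a)*tr(a^2 b a) - tr(a^2 b)  (reduce the a square) = x^3*z - x^2*y - 2*x*z + y
and tr(b a b a) = tr(b a)*tr(b a) - tr(1)  (split on b) = z^2 - 2
next, tr(b a b) = tr(b)*tr(a b) - tr(a)  (reduce the b square) = y*z - x
next, tr(a b a b a) = tr(a)*tr(b a b a) - tr(b a b)  (reduce the a square) = x*z^2 - y*z - x
tr(a b a^3 b) = tr(a)*tr(a b a b a) - tr(a b a b)  (reduce the a square) = x^2*z^2 - x*y*z - x^2 - z^2 + 2
tr(a^2 b^-1 a b a) = tr(a b a^3)*tr(b) - tr(a b a^3 b)  (eliminate b^-1) = x^3*y*z - x^2*y^2 - x^2*z^2 - x*y*z + x^2 + y^2 + z^2 - 2
tr(b a b a b a) = tr(b a)*tr(b a b a) - tr(b^-1 a^-1)  (split on b) = z^3 - 3*z
and tr(b a b a b) = tr(b)*tr(a b a b) - tr(a b a)  (reduce the b square) = y*z^2 - x*z - y
next, tr(a b a b a^2 b) = tr(a)*tr(b a b a b a) - tr(b a b a b)  (reduce the a square) = x*z^3 - y*z^2 - 2*x*z + y
next, tr(a^2 b^-1 a b a b) = tr(a b a b a^2)*tr(b) - tr(a b a b a^2 b)  (eliminate b^-1) = x^2*y*z^2 - x*y^2*z - x*z^3 - x^2*y + 2*x*z + y
tr(b^-1 a^2 b^-1 a b a) = tr(a^2 b^-1 a b a)*tr(b) - tr(a^2 b^-1 a b a b)  (eliminate b^-1) = x^3*y^2*z - x^2*y^3 - 2*x^2*y*z^2 + x*z^3 + 2*x^2*y + y^3 + y*z^2 - 2*x*z - 3*y
next, tr(a b^-1 a b a^-1 b^-1 a) = tr(b^-1 a^2 b^-1 a b)*tr(a) - tr(b^-1 a^2 b^-1 a b a)  (eliminate a^-1) = -x^3*y^2*z + x^4*y + x^2*y^3 + 2*x^2*y*z^2 - x^3*z - x*z^3 - 4*x^2*y - y^3 - y*z^2 + 3*x*z + 3*y
next, tr(b a^2 b) = tr(b)*tr(a^2 b) - tr(a^2)  (reduce the b square) = x*y*z - x^2 - y^2 + 2
and tr(a b a^2 b a) = tr(a)*tr(b a^2 b a) - tr(b a^2 b)  (reduce the a square) = x^2*z^2 - 2*x*y*z + y^2 - 2
next, tr(b^-1 a b a^2 b a) = tr(a b a^2 b a)*tr(b) - tr(a b a^2 b a b)  (eliminate b^-1) = x^2*y*z^2 - 2*x*y^2*z - x*z^3 + y^3 + y*z^2 + 2*x*z - 3*y
and tr(a b a^-1 b^-1 a b a) = tr(b^-1 a b a^2 b)*tr(a) - tr(b^-1 a b a^2 b a)  (eliminate a^-1) = -x^2*y*z^2 + x^3*z + 2*x*y^2*z + x*z^3 - x^2*y - y^3 - y*z^2 - 3*x*z + 3*y
and tr(a b a b a b a b) = tr(a b a b)*tr(a b a b) - tr(1)  (split on a) = z^4 - 4*z^2 + 2
and tr(b^-1 a b a b a b a) = tr(a b a b a b a)*tr(b) - tr(a b a b a b a b)  (eliminate b^-1) = x*y*z^3 - y^2*z^2 - z^4 - 2*x*y*z + y^2 + 4*z^2 - 2
and tr(a b a^-1 b^-1 a b a b) = tr(b^-1 a b a b a b)*tr(a) - tr(b^-1 a b a b a b a)  (eliminate a^-1) = -x*y*z^3 + x^2*z^2 + y^2*z^2 + z^4 + x*y*z - x^2 - y^2 - 4*z^2 + 2
and tr(a b^-1 a b a^-1 b^-1 a b) = tr(a b a^-1 b^-1 a b a)*tr(b) - tr(a b a^-1 b^-1 a b a b)  (eliminate b^-1) = -x^2*y^2*z^2 + x^3*y*z + 2*x*y^3*z + 2*x*y*z^3 - x^2*y^2 - x^2*z^2 - y^4 - 2*y^2*z^2 - z^4 - 4*x*y*z + x^2 + 4*y^2 + 4*z^2 - 2
next, tr(a^-1 b^-1 a b^-1 a b^-1 a b) = tr(a b^-1 a b a^-1 b^-1 a)*tr(b) - tr(a b^-1 a b a^-1 b^-1 a b)  (eliminate b^-1) = -x^3*y^3*z + x^4*y^2 + x^2*y^4 + 3*x^2*y^2*z^2 - 2*x^3*y*z - 2*x*y^3*z - 3*x*y*z^3 - 3*x^2*y^2 + x^2*z^2 + y^2*z^2 + z^4 + 7*x*y*z - x^2 - y^2 - 4*z^2 + 2

-x^3*y^3*z + x^4*y^2 + x^2*y^4 + 3*x^2*y^2*z^2 - 2*x^3*y*z - 2*x*y^3*z - 3*x*y*z^3 - 3*x^2*y^2 + x^2*z^2 + y^2*z^2 + z^4 + 7*x*y*z - x^2 - y^2 - 4*z^2 + 2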